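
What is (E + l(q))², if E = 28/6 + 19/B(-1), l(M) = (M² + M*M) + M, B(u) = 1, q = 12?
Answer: 942841/9 ≈ 1.0476e+5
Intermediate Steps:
l(M) = M + 2*M² (l(M) = (M² + M²) + M = 2*M² + M = M + 2*M²)
E = 71/3 (E = 28/6 + 19/1 = 28*(⅙) + 19*1 = 14/3 + 19 = 71/3 ≈ 23.667)
(E + l(q))² = (71/3 + 12*(1 + 2*12))² = (71/3 + 12*(1 + 24))² = (71/3 + 12*25)² = (71/3 + 300)² = (971/3)² = 942841/9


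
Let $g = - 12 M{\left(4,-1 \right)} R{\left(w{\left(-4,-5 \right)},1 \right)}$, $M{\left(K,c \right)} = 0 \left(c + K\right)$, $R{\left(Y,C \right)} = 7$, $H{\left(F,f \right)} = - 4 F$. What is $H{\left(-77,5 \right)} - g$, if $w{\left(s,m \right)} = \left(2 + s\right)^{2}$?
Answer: $308$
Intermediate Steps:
$M{\left(K,c \right)} = 0$ ($M{\left(K,c \right)} = 0 \left(K + c\right) = 0$)
$g = 0$ ($g = \left(-12\right) 0 \cdot 7 = 0 \cdot 7 = 0$)
$H{\left(-77,5 \right)} - g = \left(-4\right) \left(-77\right) - 0 = 308 + 0 = 308$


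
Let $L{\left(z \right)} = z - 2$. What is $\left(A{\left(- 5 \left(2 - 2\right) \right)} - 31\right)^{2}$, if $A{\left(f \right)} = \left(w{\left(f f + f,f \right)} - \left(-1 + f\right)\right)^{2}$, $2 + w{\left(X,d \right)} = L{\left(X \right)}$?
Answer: $484$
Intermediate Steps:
$L{\left(z \right)} = -2 + z$
$w{\left(X,d \right)} = -4 + X$ ($w{\left(X,d \right)} = -2 + \left(-2 + X\right) = -4 + X$)
$A{\left(f \right)} = \left(-3 + f^{2}\right)^{2}$ ($A{\left(f \right)} = \left(\left(-4 + \left(f f + f\right)\right) - \left(-1 + f\right)\right)^{2} = \left(\left(-4 + \left(f^{2} + f\right)\right) - \left(-1 + f\right)\right)^{2} = \left(\left(-4 + \left(f + f^{2}\right)\right) - \left(-1 + f\right)\right)^{2} = \left(\left(-4 + f + f^{2}\right) - \left(-1 + f\right)\right)^{2} = \left(-3 + f^{2}\right)^{2}$)
$\left(A{\left(- 5 \left(2 - 2\right) \right)} - 31\right)^{2} = \left(\left(-3 + \left(- 5 \left(2 - 2\right)\right)^{2}\right)^{2} - 31\right)^{2} = \left(\left(-3 + \left(\left(-5\right) 0\right)^{2}\right)^{2} - 31\right)^{2} = \left(\left(-3 + 0^{2}\right)^{2} - 31\right)^{2} = \left(\left(-3 + 0\right)^{2} - 31\right)^{2} = \left(\left(-3\right)^{2} - 31\right)^{2} = \left(9 - 31\right)^{2} = \left(-22\right)^{2} = 484$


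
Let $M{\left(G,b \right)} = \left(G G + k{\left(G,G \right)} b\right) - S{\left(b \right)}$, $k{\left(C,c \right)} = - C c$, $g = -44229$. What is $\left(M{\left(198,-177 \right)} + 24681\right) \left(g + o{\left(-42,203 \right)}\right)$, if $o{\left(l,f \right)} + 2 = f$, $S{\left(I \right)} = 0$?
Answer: $-308327775804$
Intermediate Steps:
$o{\left(l,f \right)} = -2 + f$
$k{\left(C,c \right)} = - C c$
$M{\left(G,b \right)} = G^{2} - b G^{2}$ ($M{\left(G,b \right)} = \left(G G + - G G b\right) - 0 = \left(G^{2} + - G^{2} b\right) + 0 = \left(G^{2} - b G^{2}\right) + 0 = G^{2} - b G^{2}$)
$\left(M{\left(198,-177 \right)} + 24681\right) \left(g + o{\left(-42,203 \right)}\right) = \left(198^{2} \left(1 - -177\right) + 24681\right) \left(-44229 + \left(-2 + 203\right)\right) = \left(39204 \left(1 + 177\right) + 24681\right) \left(-44229 + 201\right) = \left(39204 \cdot 178 + 24681\right) \left(-44028\right) = \left(6978312 + 24681\right) \left(-44028\right) = 7002993 \left(-44028\right) = -308327775804$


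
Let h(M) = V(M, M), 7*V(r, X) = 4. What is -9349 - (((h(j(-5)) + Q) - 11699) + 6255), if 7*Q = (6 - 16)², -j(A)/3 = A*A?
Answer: -27439/7 ≈ -3919.9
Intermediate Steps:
V(r, X) = 4/7 (V(r, X) = (⅐)*4 = 4/7)
j(A) = -3*A² (j(A) = -3*A*A = -3*A²)
h(M) = 4/7
Q = 100/7 (Q = (6 - 16)²/7 = (⅐)*(-10)² = (⅐)*100 = 100/7 ≈ 14.286)
-9349 - (((h(j(-5)) + Q) - 11699) + 6255) = -9349 - (((4/7 + 100/7) - 11699) + 6255) = -9349 - ((104/7 - 11699) + 6255) = -9349 - (-81789/7 + 6255) = -9349 - 1*(-38004/7) = -9349 + 38004/7 = -27439/7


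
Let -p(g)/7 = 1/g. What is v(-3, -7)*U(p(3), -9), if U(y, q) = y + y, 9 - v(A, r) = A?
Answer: -56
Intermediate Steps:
v(A, r) = 9 - A
p(g) = -7/g
U(y, q) = 2*y
v(-3, -7)*U(p(3), -9) = (9 - 1*(-3))*(2*(-7/3)) = (9 + 3)*(2*(-7*1/3)) = 12*(2*(-7/3)) = 12*(-14/3) = -56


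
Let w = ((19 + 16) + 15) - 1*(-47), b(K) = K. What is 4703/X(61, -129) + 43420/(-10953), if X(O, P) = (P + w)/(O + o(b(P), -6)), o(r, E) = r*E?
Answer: -43013875205/350496 ≈ -1.2272e+5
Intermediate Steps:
o(r, E) = E*r
w = 97 (w = (35 + 15) + 47 = 50 + 47 = 97)
X(O, P) = (97 + P)/(O - 6*P) (X(O, P) = (P + 97)/(O - 6*P) = (97 + P)/(O - 6*P))
4703/X(61, -129) + 43420/(-10953) = 4703/(((97 - 129)/(61 - 6*(-129)))) + 43420/(-10953) = 4703/((-32/(61 + 774))) + 43420*(-1/10953) = 4703/((-32/835)) - 43420/10953 = 4703/(((1/835)*(-32))) - 43420/10953 = 4703/(-32/835) - 43420/10953 = 4703*(-835/32) - 43420/10953 = -3927005/32 - 43420/10953 = -43013875205/350496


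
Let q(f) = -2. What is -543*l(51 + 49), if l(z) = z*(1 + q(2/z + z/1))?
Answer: 54300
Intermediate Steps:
l(z) = -z (l(z) = z*(1 - 2) = z*(-1) = -z)
-543*l(51 + 49) = -(-543)*(51 + 49) = -(-543)*100 = -543*(-100) = 54300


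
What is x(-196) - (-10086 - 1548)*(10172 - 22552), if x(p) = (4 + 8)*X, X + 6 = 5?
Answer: -144028932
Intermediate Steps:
X = -1 (X = -6 + 5 = -1)
x(p) = -12 (x(p) = (4 + 8)*(-1) = 12*(-1) = -12)
x(-196) - (-10086 - 1548)*(10172 - 22552) = -12 - (-10086 - 1548)*(10172 - 22552) = -12 - (-11634)*(-12380) = -12 - 1*144028920 = -12 - 144028920 = -144028932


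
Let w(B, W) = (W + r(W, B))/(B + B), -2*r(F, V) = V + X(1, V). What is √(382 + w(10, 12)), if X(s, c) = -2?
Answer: 2*√2390/5 ≈ 19.555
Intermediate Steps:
r(F, V) = 1 - V/2 (r(F, V) = -(V - 2)/2 = -(-2 + V)/2 = 1 - V/2)
w(B, W) = (1 + W - B/2)/(2*B) (w(B, W) = (W + (1 - B/2))/(B + B) = (1 + W - B/2)/((2*B)) = (1 + W - B/2)*(1/(2*B)) = (1 + W - B/2)/(2*B))
√(382 + w(10, 12)) = √(382 + (¼)*(2 - 1*10 + 2*12)/10) = √(382 + (¼)*(⅒)*(2 - 10 + 24)) = √(382 + (¼)*(⅒)*16) = √(382 + ⅖) = √(1912/5) = 2*√2390/5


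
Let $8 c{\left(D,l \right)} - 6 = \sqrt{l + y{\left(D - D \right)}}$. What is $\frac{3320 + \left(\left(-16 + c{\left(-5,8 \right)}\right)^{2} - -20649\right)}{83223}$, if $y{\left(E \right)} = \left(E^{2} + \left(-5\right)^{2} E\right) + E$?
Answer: $\frac{387227}{1331568} - \frac{61 \sqrt{2}}{665784} \approx 0.29068$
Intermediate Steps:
$y{\left(E \right)} = E^{2} + 26 E$ ($y{\left(E \right)} = \left(E^{2} + 25 E\right) + E = E^{2} + 26 E$)
$c{\left(D,l \right)} = \frac{3}{4} + \frac{\sqrt{l}}{8}$ ($c{\left(D,l \right)} = \frac{3}{4} + \frac{\sqrt{l + \left(D - D\right) \left(26 + \left(D - D\right)\right)}}{8} = \frac{3}{4} + \frac{\sqrt{l + 0 \left(26 + 0\right)}}{8} = \frac{3}{4} + \frac{\sqrt{l + 0 \cdot 26}}{8} = \frac{3}{4} + \frac{\sqrt{l + 0}}{8} = \frac{3}{4} + \frac{\sqrt{l}}{8}$)
$\frac{3320 + \left(\left(-16 + c{\left(-5,8 \right)}\right)^{2} - -20649\right)}{83223} = \frac{3320 + \left(\left(-16 + \left(\frac{3}{4} + \frac{\sqrt{8}}{8}\right)\right)^{2} - -20649\right)}{83223} = \left(3320 + \left(\left(-16 + \left(\frac{3}{4} + \frac{2 \sqrt{2}}{8}\right)\right)^{2} + 20649\right)\right) \frac{1}{83223} = \left(3320 + \left(\left(-16 + \left(\frac{3}{4} + \frac{\sqrt{2}}{4}\right)\right)^{2} + 20649\right)\right) \frac{1}{83223} = \left(3320 + \left(\left(- \frac{61}{4} + \frac{\sqrt{2}}{4}\right)^{2} + 20649\right)\right) \frac{1}{83223} = \left(3320 + \left(20649 + \left(- \frac{61}{4} + \frac{\sqrt{2}}{4}\right)^{2}\right)\right) \frac{1}{83223} = \left(23969 + \left(- \frac{61}{4} + \frac{\sqrt{2}}{4}\right)^{2}\right) \frac{1}{83223} = \frac{23969}{83223} + \frac{\left(- \frac{61}{4} + \frac{\sqrt{2}}{4}\right)^{2}}{83223}$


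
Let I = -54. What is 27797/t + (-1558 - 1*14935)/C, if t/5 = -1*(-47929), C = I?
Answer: 564852289/1848690 ≈ 305.54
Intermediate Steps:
C = -54
t = 239645 (t = 5*(-1*(-47929)) = 5*47929 = 239645)
27797/t + (-1558 - 1*14935)/C = 27797/239645 + (-1558 - 1*14935)/(-54) = 27797*(1/239645) + (-1558 - 14935)*(-1/54) = 3971/34235 - 16493*(-1/54) = 3971/34235 + 16493/54 = 564852289/1848690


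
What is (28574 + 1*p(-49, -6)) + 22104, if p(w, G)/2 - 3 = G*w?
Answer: 51272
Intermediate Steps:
p(w, G) = 6 + 2*G*w (p(w, G) = 6 + 2*(G*w) = 6 + 2*G*w)
(28574 + 1*p(-49, -6)) + 22104 = (28574 + 1*(6 + 2*(-6)*(-49))) + 22104 = (28574 + 1*(6 + 588)) + 22104 = (28574 + 1*594) + 22104 = (28574 + 594) + 22104 = 29168 + 22104 = 51272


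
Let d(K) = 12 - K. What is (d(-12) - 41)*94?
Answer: -1598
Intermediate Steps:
(d(-12) - 41)*94 = ((12 - 1*(-12)) - 41)*94 = ((12 + 12) - 41)*94 = (24 - 41)*94 = -17*94 = -1598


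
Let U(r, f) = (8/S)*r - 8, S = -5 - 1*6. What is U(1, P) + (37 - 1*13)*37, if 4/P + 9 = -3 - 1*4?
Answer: 9672/11 ≈ 879.27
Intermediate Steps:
S = -11 (S = -5 - 6 = -11)
P = -¼ (P = 4/(-9 + (-3 - 1*4)) = 4/(-9 + (-3 - 4)) = 4/(-9 - 7) = 4/(-16) = 4*(-1/16) = -¼ ≈ -0.25000)
U(r, f) = -8 - 8*r/11 (U(r, f) = (8/(-11))*r - 8 = (8*(-1/11))*r - 8 = -8*r/11 - 8 = -8 - 8*r/11)
U(1, P) + (37 - 1*13)*37 = (-8 - 8/11*1) + (37 - 1*13)*37 = (-8 - 8/11) + (37 - 13)*37 = -96/11 + 24*37 = -96/11 + 888 = 9672/11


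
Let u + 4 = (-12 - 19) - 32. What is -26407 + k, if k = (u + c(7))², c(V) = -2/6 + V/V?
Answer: -198062/9 ≈ -22007.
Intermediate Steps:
c(V) = ⅔ (c(V) = -2*⅙ + 1 = -⅓ + 1 = ⅔)
u = -67 (u = -4 + ((-12 - 19) - 32) = -4 + (-31 - 32) = -4 - 63 = -67)
k = 39601/9 (k = (-67 + ⅔)² = (-199/3)² = 39601/9 ≈ 4400.1)
-26407 + k = -26407 + 39601/9 = -198062/9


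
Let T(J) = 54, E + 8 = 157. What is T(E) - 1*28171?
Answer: -28117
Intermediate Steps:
E = 149 (E = -8 + 157 = 149)
T(E) - 1*28171 = 54 - 1*28171 = 54 - 28171 = -28117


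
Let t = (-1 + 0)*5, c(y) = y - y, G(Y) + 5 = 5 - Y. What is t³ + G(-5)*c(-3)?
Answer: -125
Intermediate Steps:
G(Y) = -Y (G(Y) = -5 + (5 - Y) = -Y)
c(y) = 0
t = -5 (t = -1*5 = -5)
t³ + G(-5)*c(-3) = (-5)³ - 1*(-5)*0 = -125 + 5*0 = -125 + 0 = -125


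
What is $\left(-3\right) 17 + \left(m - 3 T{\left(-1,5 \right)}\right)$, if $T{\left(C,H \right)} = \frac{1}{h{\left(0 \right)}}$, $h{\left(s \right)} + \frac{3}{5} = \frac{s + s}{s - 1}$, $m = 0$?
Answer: $-46$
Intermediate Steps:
$h{\left(s \right)} = - \frac{3}{5} + \frac{2 s}{-1 + s}$ ($h{\left(s \right)} = - \frac{3}{5} + \frac{s + s}{s - 1} = - \frac{3}{5} + \frac{2 s}{-1 + s}$)
$T{\left(C,H \right)} = - \frac{5}{3}$ ($T{\left(C,H \right)} = \frac{1}{\frac{1}{5} \frac{1}{-1 + 0} \left(3 + 7 \cdot 0\right)} = \frac{1}{\frac{1}{5} \frac{1}{-1} \left(3 + 0\right)} = \frac{1}{\frac{1}{5} \left(-1\right) 3} = \frac{1}{- \frac{3}{5}} = - \frac{5}{3}$)
$\left(-3\right) 17 + \left(m - 3 T{\left(-1,5 \right)}\right) = \left(-3\right) 17 + \left(0 - -5\right) = -51 + \left(0 + 5\right) = -51 + 5 = -46$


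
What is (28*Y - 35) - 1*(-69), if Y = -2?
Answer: -22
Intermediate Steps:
(28*Y - 35) - 1*(-69) = (28*(-2) - 35) - 1*(-69) = (-56 - 35) + 69 = -91 + 69 = -22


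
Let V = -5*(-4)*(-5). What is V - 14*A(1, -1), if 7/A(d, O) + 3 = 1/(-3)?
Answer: -353/5 ≈ -70.600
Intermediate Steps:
A(d, O) = -21/10 (A(d, O) = 7/(-3 + 1/(-3)) = 7/(-3 - ⅓) = 7/(-10/3) = 7*(-3/10) = -21/10)
V = -100 (V = 20*(-5) = -100)
V - 14*A(1, -1) = -100 - 14*(-21/10) = -100 + 147/5 = -353/5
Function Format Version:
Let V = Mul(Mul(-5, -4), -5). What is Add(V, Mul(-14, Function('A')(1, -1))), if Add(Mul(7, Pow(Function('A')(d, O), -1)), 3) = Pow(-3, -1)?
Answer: Rational(-353, 5) ≈ -70.600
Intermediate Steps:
Function('A')(d, O) = Rational(-21, 10) (Function('A')(d, O) = Mul(7, Pow(Add(-3, Pow(-3, -1)), -1)) = Mul(7, Pow(Add(-3, Rational(-1, 3)), -1)) = Mul(7, Pow(Rational(-10, 3), -1)) = Mul(7, Rational(-3, 10)) = Rational(-21, 10))
V = -100 (V = Mul(20, -5) = -100)
Add(V, Mul(-14, Function('A')(1, -1))) = Add(-100, Mul(-14, Rational(-21, 10))) = Add(-100, Rational(147, 5)) = Rational(-353, 5)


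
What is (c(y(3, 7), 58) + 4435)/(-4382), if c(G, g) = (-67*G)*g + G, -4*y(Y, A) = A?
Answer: -44935/17528 ≈ -2.5636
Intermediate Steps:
y(Y, A) = -A/4
c(G, g) = G - 67*G*g (c(G, g) = -67*G*g + G = G - 67*G*g)
(c(y(3, 7), 58) + 4435)/(-4382) = ((-¼*7)*(1 - 67*58) + 4435)/(-4382) = (-7*(1 - 3886)/4 + 4435)*(-1/4382) = (-7/4*(-3885) + 4435)*(-1/4382) = (27195/4 + 4435)*(-1/4382) = (44935/4)*(-1/4382) = -44935/17528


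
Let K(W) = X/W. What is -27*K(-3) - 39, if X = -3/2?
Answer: -105/2 ≈ -52.500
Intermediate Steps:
X = -3/2 (X = (½)*(-3) = -3/2 ≈ -1.5000)
K(W) = -3/(2*W)
-27*K(-3) - 39 = -(-81)/(2*(-3)) - 39 = -(-81)*(-1)/(2*3) - 39 = -27*½ - 39 = -27/2 - 39 = -105/2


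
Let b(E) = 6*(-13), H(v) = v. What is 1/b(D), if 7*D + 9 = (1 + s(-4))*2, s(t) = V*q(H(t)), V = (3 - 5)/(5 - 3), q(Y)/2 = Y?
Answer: -1/78 ≈ -0.012821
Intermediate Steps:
q(Y) = 2*Y
V = -1 (V = -2/2 = -2*1/2 = -1)
s(t) = -2*t
D = 9/7 (D = -9/7 + ((1 - 2*(-4))*2)/7 = -9/7 + ((1 + 8)*2)/7 = -9/7 + (9*2)/7 = -9/7 + (1/7)*18 = -9/7 + 18/7 = 9/7 ≈ 1.2857)
b(E) = -78
1/b(D) = 1/(-78) = -1/78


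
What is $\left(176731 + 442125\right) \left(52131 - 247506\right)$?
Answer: $-120908991000$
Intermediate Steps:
$\left(176731 + 442125\right) \left(52131 - 247506\right) = 618856 \left(52131 - 247506\right) = 618856 \left(-195375\right) = -120908991000$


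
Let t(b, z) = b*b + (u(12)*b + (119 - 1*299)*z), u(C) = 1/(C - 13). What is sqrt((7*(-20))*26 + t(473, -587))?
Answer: 2*sqrt(81319) ≈ 570.33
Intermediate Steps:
u(C) = 1/(-13 + C)
t(b, z) = b**2 - b - 180*z (t(b, z) = b*b + (b/(-13 + 12) + (119 - 1*299)*z) = b**2 + (b/(-1) + (119 - 299)*z) = b**2 + (-b - 180*z) = b**2 - b - 180*z)
sqrt((7*(-20))*26 + t(473, -587)) = sqrt((7*(-20))*26 + (473**2 - 1*473 - 180*(-587))) = sqrt(-140*26 + (223729 - 473 + 105660)) = sqrt(-3640 + 328916) = sqrt(325276) = 2*sqrt(81319)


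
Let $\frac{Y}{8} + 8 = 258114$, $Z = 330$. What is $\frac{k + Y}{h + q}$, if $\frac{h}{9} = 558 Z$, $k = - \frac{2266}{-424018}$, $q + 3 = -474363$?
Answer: $\frac{145922120255}{83594724682} \approx 1.7456$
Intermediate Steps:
$q = -474366$ ($q = -3 - 474363 = -474366$)
$k = \frac{1133}{212009}$ ($k = \left(-2266\right) \left(- \frac{1}{424018}\right) = \frac{1133}{212009} \approx 0.0053441$)
$Y = 2064848$ ($Y = -64 + 8 \cdot 258114 = -64 + 2064912 = 2064848$)
$h = 1657260$ ($h = 9 \cdot 558 \cdot 330 = 9 \cdot 184140 = 1657260$)
$\frac{k + Y}{h + q} = \frac{\frac{1133}{212009} + 2064848}{1657260 - 474366} = \frac{437766360765}{212009 \cdot 1182894} = \frac{437766360765}{212009} \cdot \frac{1}{1182894} = \frac{145922120255}{83594724682}$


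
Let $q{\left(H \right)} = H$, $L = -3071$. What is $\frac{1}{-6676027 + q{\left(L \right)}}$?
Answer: $- \frac{1}{6679098} \approx -1.4972 \cdot 10^{-7}$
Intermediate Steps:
$\frac{1}{-6676027 + q{\left(L \right)}} = \frac{1}{-6676027 - 3071} = \frac{1}{-6679098} = - \frac{1}{6679098}$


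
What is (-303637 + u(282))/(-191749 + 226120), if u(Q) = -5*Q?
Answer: -305047/34371 ≈ -8.8751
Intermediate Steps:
(-303637 + u(282))/(-191749 + 226120) = (-303637 - 5*282)/(-191749 + 226120) = (-303637 - 1410)/34371 = -305047*1/34371 = -305047/34371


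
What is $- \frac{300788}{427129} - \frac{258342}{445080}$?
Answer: $- \frac{40703347193}{31684429220} \approx -1.2846$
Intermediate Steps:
$- \frac{300788}{427129} - \frac{258342}{445080} = \left(-300788\right) \frac{1}{427129} - \frac{43057}{74180} = - \frac{300788}{427129} - \frac{43057}{74180} = - \frac{40703347193}{31684429220}$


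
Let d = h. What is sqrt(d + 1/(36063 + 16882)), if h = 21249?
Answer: sqrt(59564623661170)/52945 ≈ 145.77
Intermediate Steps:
d = 21249
sqrt(d + 1/(36063 + 16882)) = sqrt(21249 + 1/(36063 + 16882)) = sqrt(21249 + 1/52945) = sqrt(1125028306/52945) = sqrt(59564623661170)/52945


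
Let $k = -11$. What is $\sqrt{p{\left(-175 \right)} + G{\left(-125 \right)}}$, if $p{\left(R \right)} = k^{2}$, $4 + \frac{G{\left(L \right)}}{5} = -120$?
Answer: $i \sqrt{499} \approx 22.338 i$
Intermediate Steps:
$G{\left(L \right)} = -620$ ($G{\left(L \right)} = -20 + 5 \left(-120\right) = -20 - 600 = -620$)
$p{\left(R \right)} = 121$ ($p{\left(R \right)} = \left(-11\right)^{2} = 121$)
$\sqrt{p{\left(-175 \right)} + G{\left(-125 \right)}} = \sqrt{121 - 620} = \sqrt{-499} = i \sqrt{499}$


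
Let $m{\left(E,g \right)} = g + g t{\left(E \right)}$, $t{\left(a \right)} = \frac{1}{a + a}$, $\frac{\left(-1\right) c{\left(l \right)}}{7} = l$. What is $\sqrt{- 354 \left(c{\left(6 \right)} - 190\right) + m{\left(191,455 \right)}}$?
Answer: $\frac{\sqrt{12051015502}}{382} \approx 287.37$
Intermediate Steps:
$c{\left(l \right)} = - 7 l$
$t{\left(a \right)} = \frac{1}{2 a}$
$m{\left(E,g \right)} = g + \frac{g}{2 E}$ ($m{\left(E,g \right)} = g + g \frac{1}{2 E} = g + \frac{g}{2 E}$)
$\sqrt{- 354 \left(c{\left(6 \right)} - 190\right) + m{\left(191,455 \right)}} = \sqrt{- 354 \left(\left(-7\right) 6 - 190\right) + \left(455 + \frac{1}{2} \cdot 455 \cdot \frac{1}{191}\right)} = \sqrt{- 354 \left(-42 - 190\right) + \left(455 + \frac{1}{2} \cdot 455 \cdot \frac{1}{191}\right)} = \sqrt{\left(-354\right) \left(-232\right) + \left(455 + \frac{455}{382}\right)} = \sqrt{82128 + \frac{174265}{382}} = \sqrt{\frac{31547161}{382}} = \frac{\sqrt{12051015502}}{382}$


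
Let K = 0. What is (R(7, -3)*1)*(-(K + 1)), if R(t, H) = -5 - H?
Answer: 2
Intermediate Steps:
(R(7, -3)*1)*(-(K + 1)) = ((-5 - 1*(-3))*1)*(-(0 + 1)) = ((-5 + 3)*1)*(-1*1) = -2*1*(-1) = -2*(-1) = 2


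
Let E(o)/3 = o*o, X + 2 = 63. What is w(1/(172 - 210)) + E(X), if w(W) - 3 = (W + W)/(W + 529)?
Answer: 224447764/20101 ≈ 11166.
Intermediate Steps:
X = 61 (X = -2 + 63 = 61)
E(o) = 3*o**2 (E(o) = 3*(o*o) = 3*o**2)
w(W) = 3 + 2*W/(529 + W) (w(W) = 3 + (W + W)/(W + 529) = 3 + (2*W)/(529 + W) = 3 + 2*W/(529 + W))
w(1/(172 - 210)) + E(X) = (1587 + 5/(172 - 210))/(529 + 1/(172 - 210)) + 3*61**2 = (1587 + 5/(-38))/(529 + 1/(-38)) + 3*3721 = (1587 + 5*(-1/38))/(529 - 1/38) + 11163 = (1587 - 5/38)/(20101/38) + 11163 = (38/20101)*(60301/38) + 11163 = 60301/20101 + 11163 = 224447764/20101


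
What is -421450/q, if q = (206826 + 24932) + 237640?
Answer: -210725/234699 ≈ -0.89785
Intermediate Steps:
q = 469398 (q = 231758 + 237640 = 469398)
-421450/q = -421450/469398 = -421450*1/469398 = -210725/234699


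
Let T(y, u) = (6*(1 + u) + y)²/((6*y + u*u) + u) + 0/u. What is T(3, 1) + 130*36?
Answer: 18765/4 ≈ 4691.3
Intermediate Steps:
T(y, u) = (6 + y + 6*u)²/(u + u² + 6*y) (T(y, u) = ((6 + 6*u) + y)²/((6*y + u²) + u) + 0 = (6 + y + 6*u)²/((u² + 6*y) + u) + 0 = (6 + y + 6*u)²/(u + u² + 6*y) + 0 = (6 + y + 6*u)²/(u + u² + 6*y))
T(3, 1) + 130*36 = (6 + 3 + 6*1)²/(1 + 1² + 6*3) + 130*36 = (6 + 3 + 6)²/(1 + 1 + 18) + 4680 = 15²/20 + 4680 = 225*(1/20) + 4680 = 45/4 + 4680 = 18765/4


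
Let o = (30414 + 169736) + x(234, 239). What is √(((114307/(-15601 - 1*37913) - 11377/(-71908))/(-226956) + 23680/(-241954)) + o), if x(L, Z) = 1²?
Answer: √430993544886927660270749008453577248095095/1467427342020523452 ≈ 447.38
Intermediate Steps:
x(L, Z) = 1
o = 200151 (o = (30414 + 169736) + 1 = 200150 + 1 = 200151)
√(((114307/(-15601 - 1*37913) - 11377/(-71908))/(-226956) + 23680/(-241954)) + o) = √(((114307/(-15601 - 1*37913) - 11377/(-71908))/(-226956) + 23680/(-241954)) + 200151) = √(((114307/(-15601 - 37913) - 11377*(-1/71908))*(-1/226956) + 23680*(-1/241954)) + 200151) = √(((114307/(-53514) + 11377/71908)*(-1/226956) - 11840/120977) + 200151) = √(((114307*(-1/53514) + 11377/71908)*(-1/226956) - 11840/120977) + 200151) = √(((-114307/53514 + 11377/71908)*(-1/226956) - 11840/120977) + 200151) = √((-3805379489/1924042356*(-1/226956) - 11840/120977) + 200151) = √((3805379489/436672956948336 - 11840/120977) + 200151) = √(-5169747446873857487/52827384312738844272 + 200151) = √(10573448627831545546027585/52827384312738844272) = √430993544886927660270749008453577248095095/1467427342020523452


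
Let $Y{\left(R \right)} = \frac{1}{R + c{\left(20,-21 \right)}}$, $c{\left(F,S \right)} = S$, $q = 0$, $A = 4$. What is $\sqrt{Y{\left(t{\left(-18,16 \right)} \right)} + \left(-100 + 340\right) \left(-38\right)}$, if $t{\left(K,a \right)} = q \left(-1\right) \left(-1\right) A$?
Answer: $\frac{i \sqrt{4021941}}{21} \approx 95.499 i$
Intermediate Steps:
$t{\left(K,a \right)} = 0$ ($t{\left(K,a \right)} = 0 \left(-1\right) \left(-1\right) 4 = 0 \left(-1\right) 4 = 0 \cdot 4 = 0$)
$Y{\left(R \right)} = \frac{1}{-21 + R}$ ($Y{\left(R \right)} = \frac{1}{R - 21} = \frac{1}{-21 + R}$)
$\sqrt{Y{\left(t{\left(-18,16 \right)} \right)} + \left(-100 + 340\right) \left(-38\right)} = \sqrt{\frac{1}{-21 + 0} + \left(-100 + 340\right) \left(-38\right)} = \sqrt{\frac{1}{-21} + 240 \left(-38\right)} = \sqrt{- \frac{1}{21} - 9120} = \sqrt{- \frac{191521}{21}} = \frac{i \sqrt{4021941}}{21}$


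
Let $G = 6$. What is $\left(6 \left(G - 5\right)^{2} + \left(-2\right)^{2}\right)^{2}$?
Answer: $100$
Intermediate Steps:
$\left(6 \left(G - 5\right)^{2} + \left(-2\right)^{2}\right)^{2} = \left(6 \left(6 - 5\right)^{2} + \left(-2\right)^{2}\right)^{2} = \left(6 \cdot 1^{2} + 4\right)^{2} = \left(6 \cdot 1 + 4\right)^{2} = \left(6 + 4\right)^{2} = 10^{2} = 100$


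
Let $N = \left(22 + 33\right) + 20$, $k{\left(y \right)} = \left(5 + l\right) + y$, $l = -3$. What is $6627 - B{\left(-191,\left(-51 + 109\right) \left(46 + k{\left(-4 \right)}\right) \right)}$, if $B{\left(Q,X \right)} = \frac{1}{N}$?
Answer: $\frac{497024}{75} \approx 6627.0$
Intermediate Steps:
$k{\left(y \right)} = 2 + y$ ($k{\left(y \right)} = \left(5 - 3\right) + y = 2 + y$)
$N = 75$ ($N = 55 + 20 = 75$)
$B{\left(Q,X \right)} = \frac{1}{75}$
$6627 - B{\left(-191,\left(-51 + 109\right) \left(46 + k{\left(-4 \right)}\right) \right)} = 6627 - \frac{1}{75} = \frac{497024}{75}$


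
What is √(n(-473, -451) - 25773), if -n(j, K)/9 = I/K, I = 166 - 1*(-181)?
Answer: 10*I*√52408455/451 ≈ 160.52*I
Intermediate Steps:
I = 347 (I = 166 + 181 = 347)
n(j, K) = -3123/K
√(n(-473, -451) - 25773) = √(-3123/(-451) - 25773) = √(-3123*(-1/451) - 25773) = √(3123/451 - 25773) = √(-11620500/451) = 10*I*√52408455/451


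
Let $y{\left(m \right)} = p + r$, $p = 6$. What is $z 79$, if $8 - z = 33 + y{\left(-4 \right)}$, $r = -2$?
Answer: $-2291$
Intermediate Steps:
$y{\left(m \right)} = 4$ ($y{\left(m \right)} = 6 - 2 = 4$)
$z = -29$ ($z = 8 - \left(33 + 4\right) = 8 - 37 = -29$)
$z 79 = \left(-29\right) 79 = -2291$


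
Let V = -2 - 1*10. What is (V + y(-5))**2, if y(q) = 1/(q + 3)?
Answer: 625/4 ≈ 156.25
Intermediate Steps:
V = -12 (V = -2 - 10 = -12)
y(q) = 1/(3 + q)
(V + y(-5))**2 = (-12 + 1/(3 - 5))**2 = (-12 + 1/(-2))**2 = (-12 - 1/2)**2 = (-25/2)**2 = 625/4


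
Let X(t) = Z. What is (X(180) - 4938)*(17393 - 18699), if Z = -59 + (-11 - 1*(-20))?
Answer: 6514328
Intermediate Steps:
Z = -50 (Z = -59 + (-11 + 20) = -59 + 9 = -50)
X(t) = -50
(X(180) - 4938)*(17393 - 18699) = (-50 - 4938)*(17393 - 18699) = -4988*(-1306) = 6514328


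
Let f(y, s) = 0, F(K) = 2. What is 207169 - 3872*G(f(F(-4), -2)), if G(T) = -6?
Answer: 230401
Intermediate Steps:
207169 - 3872*G(f(F(-4), -2)) = 207169 - 3872*(-6) = 207169 + 23232 = 230401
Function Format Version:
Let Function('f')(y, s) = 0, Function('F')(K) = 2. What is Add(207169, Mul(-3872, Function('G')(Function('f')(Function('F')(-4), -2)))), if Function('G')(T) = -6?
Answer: 230401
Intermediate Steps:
Add(207169, Mul(-3872, Function('G')(Function('f')(Function('F')(-4), -2)))) = Add(207169, Mul(-3872, -6)) = Add(207169, 23232) = 230401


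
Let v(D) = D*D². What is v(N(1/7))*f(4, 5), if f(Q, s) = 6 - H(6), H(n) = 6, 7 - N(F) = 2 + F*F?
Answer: 0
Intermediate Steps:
N(F) = 5 - F² (N(F) = 7 - (2 + F*F) = 7 - (2 + F²) = 7 + (-2 - F²) = 5 - F²)
v(D) = D³
f(Q, s) = 0 (f(Q, s) = 6 - 1*6 = 6 - 6 = 0)
v(N(1/7))*f(4, 5) = (5 - (1/7)²)³*0 = (5 - (1*(⅐))²)³*0 = (5 - (⅐)²)³*0 = (5 - 1*1/49)³*0 = (5 - 1/49)³*0 = (244/49)³*0 = (14526784/117649)*0 = 0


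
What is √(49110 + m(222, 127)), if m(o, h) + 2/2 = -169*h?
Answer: √27646 ≈ 166.27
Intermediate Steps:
m(o, h) = -1 - 169*h
√(49110 + m(222, 127)) = √(49110 + (-1 - 169*127)) = √(49110 + (-1 - 21463)) = √(49110 - 21464) = √27646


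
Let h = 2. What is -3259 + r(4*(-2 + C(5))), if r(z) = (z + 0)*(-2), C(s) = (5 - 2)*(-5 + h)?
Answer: -3171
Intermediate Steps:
C(s) = -9 (C(s) = (5 - 2)*(-5 + 2) = 3*(-3) = -9)
r(z) = -2*z (r(z) = z*(-2) = -2*z)
-3259 + r(4*(-2 + C(5))) = -3259 - 8*(-2 - 9) = -3259 - 8*(-11) = -3259 - 2*(-44) = -3259 + 88 = -3171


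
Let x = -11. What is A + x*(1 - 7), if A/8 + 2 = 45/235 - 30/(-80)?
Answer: 2563/47 ≈ 54.532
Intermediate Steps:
A = -539/47 (A = -16 + 8*(45/235 - 30/(-80)) = -16 + 8*(45*(1/235) - 30*(-1/80)) = -16 + 8*(9/47 + 3/8) = -16 + 8*(213/376) = -16 + 213/47 = -539/47 ≈ -11.468)
A + x*(1 - 7) = -539/47 - 11*(1 - 7) = -539/47 - 11*(-6) = -539/47 + 66 = 2563/47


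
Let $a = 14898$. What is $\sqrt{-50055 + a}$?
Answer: $i \sqrt{35157} \approx 187.5 i$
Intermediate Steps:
$\sqrt{-50055 + a} = \sqrt{-50055 + 14898} = \sqrt{-35157} = i \sqrt{35157}$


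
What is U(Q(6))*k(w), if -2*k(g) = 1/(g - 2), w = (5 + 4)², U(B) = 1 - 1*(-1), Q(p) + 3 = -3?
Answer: -1/79 ≈ -0.012658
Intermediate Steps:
Q(p) = -6 (Q(p) = -3 - 3 = -6)
U(B) = 2 (U(B) = 1 + 1 = 2)
w = 81 (w = 9² = 81)
k(g) = -1/(2*(-2 + g)) (k(g) = -1/(2*(g - 2)) = -1/(2*(-2 + g)))
U(Q(6))*k(w) = 2*(-1/(-4 + 2*81)) = 2*(-1/(-4 + 162)) = 2*(-1/158) = -1/79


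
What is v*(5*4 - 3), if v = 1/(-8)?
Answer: -17/8 ≈ -2.1250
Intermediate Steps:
v = -⅛ ≈ -0.12500
v*(5*4 - 3) = -(5*4 - 3)/8 = -(20 - 3)/8 = -⅛*17 = -17/8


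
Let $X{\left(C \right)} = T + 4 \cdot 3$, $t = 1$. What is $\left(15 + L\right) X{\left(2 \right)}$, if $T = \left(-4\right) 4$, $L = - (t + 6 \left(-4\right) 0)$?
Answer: $-56$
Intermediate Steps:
$L = -1$ ($L = - (1 + 6 \left(-4\right) 0) = - (1 - 0) = - (1 + 0) = \left(-1\right) 1 = -1$)
$T = -16$
$X{\left(C \right)} = -4$ ($X{\left(C \right)} = -16 + 4 \cdot 3 = -16 + 12 = -4$)
$\left(15 + L\right) X{\left(2 \right)} = \left(15 - 1\right) \left(-4\right) = 14 \left(-4\right) = -56$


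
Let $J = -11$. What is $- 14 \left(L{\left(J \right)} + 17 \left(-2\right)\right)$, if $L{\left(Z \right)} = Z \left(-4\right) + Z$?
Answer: $14$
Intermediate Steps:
$L{\left(Z \right)} = - 3 Z$ ($L{\left(Z \right)} = - 4 Z + Z = - 3 Z$)
$- 14 \left(L{\left(J \right)} + 17 \left(-2\right)\right) = - 14 \left(\left(-3\right) \left(-11\right) + 17 \left(-2\right)\right) = - 14 \left(33 - 34\right) = \left(-14\right) \left(-1\right) = 14$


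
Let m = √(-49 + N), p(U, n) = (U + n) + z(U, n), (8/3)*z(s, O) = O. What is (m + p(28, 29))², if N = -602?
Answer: 253185/64 + 543*I*√651/4 ≈ 3956.0 + 3463.6*I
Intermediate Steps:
z(s, O) = 3*O/8
p(U, n) = U + 11*n/8 (p(U, n) = (U + n) + 3*n/8 = U + 11*n/8)
m = I*√651 (m = √(-49 - 602) = √(-651) = I*√651 ≈ 25.515*I)
(m + p(28, 29))² = (I*√651 + (28 + (11/8)*29))² = (I*√651 + (28 + 319/8))² = (I*√651 + 543/8)² = (543/8 + I*√651)²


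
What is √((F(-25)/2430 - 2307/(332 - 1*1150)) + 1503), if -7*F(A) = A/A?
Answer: 2*√56237158693590/386505 ≈ 38.805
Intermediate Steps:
F(A) = -⅐ (F(A) = -A/(7*A) = -⅐*1 = -⅐)
√((F(-25)/2430 - 2307/(332 - 1*1150)) + 1503) = √((-⅐/2430 - 2307/(332 - 1*1150)) + 1503) = √((-⅐*1/2430 - 2307/(332 - 1150)) + 1503) = √((-1/17010 - 2307/(-818)) + 1503) = √((-1/17010 - 2307*(-1/818)) + 1503) = √((-1/17010 + 2307/818) + 1503) = √(9810313/3478545 + 1503) = √(5238063448/3478545) = 2*√56237158693590/386505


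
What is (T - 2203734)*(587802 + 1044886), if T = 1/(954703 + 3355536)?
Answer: -15508283270037508400/4310239 ≈ -3.5980e+12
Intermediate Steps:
T = 1/4310239 ≈ 2.3201e-7
(T - 2203734)*(587802 + 1044886) = (1/4310239 - 2203734)*(587802 + 1044886) = -9498620232425/4310239*1632688 = -15508283270037508400/4310239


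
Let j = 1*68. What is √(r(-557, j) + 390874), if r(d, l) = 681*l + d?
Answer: 5*√17465 ≈ 660.78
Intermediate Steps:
j = 68
r(d, l) = d + 681*l
√(r(-557, j) + 390874) = √((-557 + 681*68) + 390874) = √((-557 + 46308) + 390874) = √(45751 + 390874) = √436625 = 5*√17465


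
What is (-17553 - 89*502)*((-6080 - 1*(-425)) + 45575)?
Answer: -2484261520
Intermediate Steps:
(-17553 - 89*502)*((-6080 - 1*(-425)) + 45575) = (-17553 - 44678)*((-6080 + 425) + 45575) = -62231*(-5655 + 45575) = -62231*39920 = -2484261520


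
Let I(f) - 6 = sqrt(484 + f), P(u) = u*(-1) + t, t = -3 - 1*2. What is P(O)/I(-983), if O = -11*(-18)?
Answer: -1218/535 + 203*I*sqrt(499)/535 ≈ -2.2766 + 8.476*I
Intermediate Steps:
t = -5 (t = -3 - 2 = -5)
O = 198
P(u) = -5 - u (P(u) = u*(-1) - 5 = -u - 5 = -5 - u)
I(f) = 6 + sqrt(484 + f)
P(O)/I(-983) = (-5 - 1*198)/(6 + sqrt(484 - 983)) = (-5 - 198)/(6 + sqrt(-499)) = -203/(6 + I*sqrt(499))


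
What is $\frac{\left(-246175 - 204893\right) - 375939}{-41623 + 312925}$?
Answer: $- \frac{275669}{90434} \approx -3.0483$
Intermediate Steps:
$\frac{\left(-246175 - 204893\right) - 375939}{-41623 + 312925} = \frac{\left(-246175 - 204893\right) - 375939}{271302} = \left(-451068 - 375939\right) \frac{1}{271302} = \left(-827007\right) \frac{1}{271302} = - \frac{275669}{90434}$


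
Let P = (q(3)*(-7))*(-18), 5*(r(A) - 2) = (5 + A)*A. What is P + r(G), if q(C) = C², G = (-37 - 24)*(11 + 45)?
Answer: 11657656/5 ≈ 2.3315e+6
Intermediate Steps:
G = -3416 (G = -61*56 = -3416)
r(A) = 2 + A*(5 + A)/5 (r(A) = 2 + ((5 + A)*A)/5 = 2 + (A*(5 + A))/5 = 2 + A*(5 + A)/5)
P = 1134 (P = (3²*(-7))*(-18) = (9*(-7))*(-18) = -63*(-18) = 1134)
P + r(G) = 1134 + (2 - 3416 + (⅕)*(-3416)²) = 1134 + (2 - 3416 + (⅕)*11669056) = 1134 + (2 - 3416 + 11669056/5) = 1134 + 11651986/5 = 11657656/5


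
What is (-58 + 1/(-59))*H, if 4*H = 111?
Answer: -379953/236 ≈ -1610.0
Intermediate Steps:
H = 111/4 (H = (1/4)*111 = 111/4 ≈ 27.750)
(-58 + 1/(-59))*H = (-58 + 1/(-59))*(111/4) = (-58 - 1/59)*(111/4) = -3423/59*111/4 = -379953/236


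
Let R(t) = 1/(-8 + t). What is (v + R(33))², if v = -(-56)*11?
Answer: 237190801/625 ≈ 3.7951e+5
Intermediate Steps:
v = 616 (v = -1*(-616) = 616)
(v + R(33))² = (616 + 1/(-8 + 33))² = (616 + 1/25)² = (15401/25)² = 237190801/625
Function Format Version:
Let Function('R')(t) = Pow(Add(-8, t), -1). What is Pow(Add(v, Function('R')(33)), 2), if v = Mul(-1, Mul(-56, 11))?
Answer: Rational(237190801, 625) ≈ 3.7951e+5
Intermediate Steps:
v = 616 (v = Mul(-1, -616) = 616)
Pow(Add(v, Function('R')(33)), 2) = Pow(Add(616, Pow(Add(-8, 33), -1)), 2) = Pow(Add(616, Pow(25, -1)), 2) = Pow(Add(616, Rational(1, 25)), 2) = Pow(Rational(15401, 25), 2) = Rational(237190801, 625)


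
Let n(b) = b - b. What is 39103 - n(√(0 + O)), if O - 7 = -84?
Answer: 39103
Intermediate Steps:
O = -77 (O = 7 - 84 = -77)
n(b) = 0
39103 - n(√(0 + O)) = 39103 - 1*0 = 39103 + 0 = 39103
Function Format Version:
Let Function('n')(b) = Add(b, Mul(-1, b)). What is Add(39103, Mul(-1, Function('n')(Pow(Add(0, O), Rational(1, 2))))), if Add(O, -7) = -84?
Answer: 39103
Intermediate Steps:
O = -77 (O = Add(7, -84) = -77)
Function('n')(b) = 0
Add(39103, Mul(-1, Function('n')(Pow(Add(0, O), Rational(1, 2))))) = Add(39103, Mul(-1, 0)) = Add(39103, 0) = 39103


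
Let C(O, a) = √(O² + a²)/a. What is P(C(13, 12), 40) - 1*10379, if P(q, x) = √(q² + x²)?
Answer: -10379 + √230713/12 ≈ -10339.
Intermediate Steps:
C(O, a) = √(O² + a²)/a
P(C(13, 12), 40) - 1*10379 = √((√(13² + 12²)/12)² + 40²) - 1*10379 = √((√(169 + 144)/12)² + 1600) - 10379 = √((√313/12)² + 1600) - 10379 = √(313/144 + 1600) - 10379 = √(230713/144) - 10379 = √230713/12 - 10379 = -10379 + √230713/12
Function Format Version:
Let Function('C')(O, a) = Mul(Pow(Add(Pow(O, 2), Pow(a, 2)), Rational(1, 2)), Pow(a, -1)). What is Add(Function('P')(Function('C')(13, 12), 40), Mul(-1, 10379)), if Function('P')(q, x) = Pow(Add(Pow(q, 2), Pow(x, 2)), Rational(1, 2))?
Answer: Add(-10379, Mul(Rational(1, 12), Pow(230713, Rational(1, 2)))) ≈ -10339.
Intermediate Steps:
Function('C')(O, a) = Mul(Pow(a, -1), Pow(Add(Pow(O, 2), Pow(a, 2)), Rational(1, 2)))
Add(Function('P')(Function('C')(13, 12), 40), Mul(-1, 10379)) = Add(Pow(Add(Pow(Mul(Pow(12, -1), Pow(Add(Pow(13, 2), Pow(12, 2)), Rational(1, 2))), 2), Pow(40, 2)), Rational(1, 2)), Mul(-1, 10379)) = Add(Pow(Add(Pow(Mul(Rational(1, 12), Pow(Add(169, 144), Rational(1, 2))), 2), 1600), Rational(1, 2)), -10379) = Add(Pow(Add(Pow(Mul(Rational(1, 12), Pow(313, Rational(1, 2))), 2), 1600), Rational(1, 2)), -10379) = Add(Pow(Add(Rational(313, 144), 1600), Rational(1, 2)), -10379) = Add(Pow(Rational(230713, 144), Rational(1, 2)), -10379) = Add(Mul(Rational(1, 12), Pow(230713, Rational(1, 2))), -10379) = Add(-10379, Mul(Rational(1, 12), Pow(230713, Rational(1, 2))))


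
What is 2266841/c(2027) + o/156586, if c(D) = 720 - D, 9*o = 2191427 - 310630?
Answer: -3192141881755/1841921118 ≈ -1733.1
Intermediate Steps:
o = 1880797/9 (o = (2191427 - 310630)/9 = (1/9)*1880797 = 1880797/9 ≈ 2.0898e+5)
2266841/c(2027) + o/156586 = 2266841/(720 - 1*2027) + (1880797/9)/156586 = 2266841/(720 - 2027) + (1880797/9)*(1/156586) = 2266841/(-1307) + 1880797/1409274 = 2266841*(-1/1307) + 1880797/1409274 = -2266841/1307 + 1880797/1409274 = -3192141881755/1841921118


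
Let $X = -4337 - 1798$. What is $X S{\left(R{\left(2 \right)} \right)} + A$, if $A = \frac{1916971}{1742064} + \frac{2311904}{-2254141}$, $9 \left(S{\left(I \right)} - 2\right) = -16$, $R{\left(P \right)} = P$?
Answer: $- \frac{5353322614445665}{3926857887024} \approx -1363.3$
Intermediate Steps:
$X = -6135$ ($X = -4337 - 1798 = -6135$)
$S{\left(I \right)} = \frac{2}{9}$ ($S{\left(I \right)} = 2 + \frac{1}{9} \left(-16\right) = 2 - \frac{16}{9} = \frac{2}{9}$)
$A = \frac{293638197055}{3926857887024}$ ($A = 1916971 \cdot \frac{1}{1742064} + 2311904 \left(- \frac{1}{2254141}\right) = \frac{1916971}{1742064} - \frac{2311904}{2254141} = \frac{293638197055}{3926857887024} \approx 0.074777$)
$X S{\left(R{\left(2 \right)} \right)} + A = \left(-6135\right) \frac{2}{9} + \frac{293638197055}{3926857887024} = - \frac{4090}{3} + \frac{293638197055}{3926857887024} = - \frac{5353322614445665}{3926857887024}$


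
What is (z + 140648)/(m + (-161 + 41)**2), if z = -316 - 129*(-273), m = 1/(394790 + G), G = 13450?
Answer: 71666123760/5878656001 ≈ 12.191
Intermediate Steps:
m = 1/408240 (m = 1/(394790 + 13450) = 1/408240 ≈ 2.4495e-6)
z = 34901 (z = -316 + 35217 = 34901)
(z + 140648)/(m + (-161 + 41)**2) = (34901 + 140648)/(1/408240 + (-161 + 41)**2) = 175549/(1/408240 + (-120)**2) = 175549/(1/408240 + 14400) = 175549/(5878656001/408240) = 175549*(408240/5878656001) = 71666123760/5878656001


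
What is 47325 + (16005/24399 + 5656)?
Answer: 430899808/8133 ≈ 52982.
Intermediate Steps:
47325 + (16005/24399 + 5656) = 47325 + (16005*(1/24399) + 5656) = 47325 + (5335/8133 + 5656) = 47325 + 46005583/8133 = 430899808/8133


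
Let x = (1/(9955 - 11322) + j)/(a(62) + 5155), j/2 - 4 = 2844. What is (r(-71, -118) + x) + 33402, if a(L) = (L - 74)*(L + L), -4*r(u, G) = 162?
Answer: 334483893309/10025578 ≈ 33363.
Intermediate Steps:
j = 5696 (j = 8 + 2*2844 = 8 + 5688 = 5696)
r(u, G) = -81/2 (r(u, G) = -¼*162 = -81/2)
a(L) = 2*L*(-74 + L) (a(L) = (-74 + L)*(2*L) = 2*L*(-74 + L))
x = 7786431/5012789 (x = (1/(9955 - 11322) + 5696)/(2*62*(-74 + 62) + 5155) = (1/(-1367) + 5696)/(2*62*(-12) + 5155) = (-1/1367 + 5696)/(-1488 + 5155) = (7786431/1367)/3667 = (7786431/1367)*(1/3667) = 7786431/5012789 ≈ 1.5533)
(r(-71, -118) + x) + 33402 = (-81/2 + 7786431/5012789) + 33402 = -390463047/10025578 + 33402 = 334483893309/10025578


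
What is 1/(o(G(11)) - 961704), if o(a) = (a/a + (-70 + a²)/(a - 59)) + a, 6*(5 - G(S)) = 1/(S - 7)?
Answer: -15564/14967855241 ≈ -1.0398e-6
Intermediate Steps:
G(S) = 5 - 1/(6*(-7 + S)) (G(S) = 5 - 1/(6*(S - 7)) = 5 - 1/(6*(-7 + S)))
o(a) = 1 + a + (-70 + a²)/(-59 + a) (o(a) = (1 + (-70 + a²)/(-59 + a)) + a = 1 + a + (-70 + a²)/(-59 + a))
1/(o(G(11)) - 961704) = 1/((-129 - 29*(-211 + 30*11)/(3*(-7 + 11)) + 2*((-211 + 30*11)/(6*(-7 + 11)))²)/(-59 + (-211 + 30*11)/(6*(-7 + 11))) - 961704) = 1/((-129 - 29*(-211 + 330)/(3*4) + 2*((⅙)*(-211 + 330)/4)²)/(-59 + (⅙)*(-211 + 330)/4) - 961704) = 1/((-129 - 29*119/(3*4) + 2*((⅙)*(¼)*119)²)/(-59 + (⅙)*(¼)*119) - 961704) = 1/((-129 - 58*119/24 + 2*(119/24)²)/(-59 + 119/24) - 961704) = 1/((-129 - 3451/12 + 2*(14161/576))/(-1297/24) - 961704) = 1/(-24*(-129 - 3451/12 + 14161/288)/1297 - 961704) = 1/(-24/1297*(-105815/288) - 961704) = 1/(105815/15564 - 961704) = 1/(-14967855241/15564) = -15564/14967855241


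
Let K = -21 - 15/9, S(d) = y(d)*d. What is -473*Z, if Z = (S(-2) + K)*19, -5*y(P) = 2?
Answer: 2947736/15 ≈ 1.9652e+5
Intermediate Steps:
y(P) = -⅖ (y(P) = -⅕*2 = -⅖)
S(d) = -2*d/5
K = -68/3 (K = -21 - 15*⅑ = -21 - 5/3 = -68/3 ≈ -22.667)
Z = -6232/15 (Z = (-⅖*(-2) - 68/3)*19 = (⅘ - 68/3)*19 = -328/15*19 = -6232/15 ≈ -415.47)
-473*Z = -473*(-6232/15) = 2947736/15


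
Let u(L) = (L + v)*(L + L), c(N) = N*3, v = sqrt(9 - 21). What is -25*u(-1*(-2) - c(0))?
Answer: -200 - 200*I*sqrt(3) ≈ -200.0 - 346.41*I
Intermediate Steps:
v = 2*I*sqrt(3) (v = sqrt(-12) = 2*I*sqrt(3) ≈ 3.4641*I)
c(N) = 3*N
u(L) = 2*L*(L + 2*I*sqrt(3)) (u(L) = (L + 2*I*sqrt(3))*(L + L) = (L + 2*I*sqrt(3))*(2*L) = 2*L*(L + 2*I*sqrt(3)))
-25*u(-1*(-2) - c(0)) = -50*(-1*(-2) - 3*0)*((-1*(-2) - 3*0) + 2*I*sqrt(3)) = -50*(2 - 1*0)*((2 - 1*0) + 2*I*sqrt(3)) = -50*(2 + 0)*((2 + 0) + 2*I*sqrt(3)) = -50*2*(2 + 2*I*sqrt(3)) = -25*(8 + 8*I*sqrt(3)) = -200 - 200*I*sqrt(3)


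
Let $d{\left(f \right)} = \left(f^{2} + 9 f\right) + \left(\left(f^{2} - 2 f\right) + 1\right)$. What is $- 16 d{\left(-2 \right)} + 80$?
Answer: $160$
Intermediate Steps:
$d{\left(f \right)} = 1 + 2 f^{2} + 7 f$ ($d{\left(f \right)} = \left(f^{2} + 9 f\right) + \left(1 + f^{2} - 2 f\right) = 1 + 2 f^{2} + 7 f$)
$- 16 d{\left(-2 \right)} + 80 = - 16 \left(1 + 2 \left(-2\right)^{2} + 7 \left(-2\right)\right) + 80 = - 16 \left(1 + 2 \cdot 4 - 14\right) + 80 = - 16 \left(1 + 8 - 14\right) + 80 = \left(-16\right) \left(-5\right) + 80 = 80 + 80 = 160$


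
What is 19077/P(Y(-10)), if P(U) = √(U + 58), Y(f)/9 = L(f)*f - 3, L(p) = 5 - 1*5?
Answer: 19077*√31/31 ≈ 3426.3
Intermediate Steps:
L(p) = 0 (L(p) = 5 - 5 = 0)
Y(f) = -27 (Y(f) = 9*(0*f - 3) = 9*(0 - 3) = 9*(-3) = -27)
P(U) = √(58 + U)
19077/P(Y(-10)) = 19077/(√(58 - 27)) = 19077/(√31) = 19077*(√31/31) = 19077*√31/31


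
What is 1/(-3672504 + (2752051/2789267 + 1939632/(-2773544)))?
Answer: -967019344031/3551382131183347499 ≈ -2.7229e-7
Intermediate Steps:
1/(-3672504 + (2752051/2789267 + 1939632/(-2773544))) = 1/(-3672504 + (2752051*(1/2789267) + 1939632*(-1/2773544))) = 1/(-3672504 + (2752051/2789267 - 242454/346693)) = 1/(-3672504 + 277847876125/967019344031) = 1/(-3551382131183347499/967019344031) = -967019344031/3551382131183347499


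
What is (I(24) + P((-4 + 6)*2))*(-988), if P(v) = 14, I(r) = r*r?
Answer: -582920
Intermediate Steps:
I(r) = r²
(I(24) + P((-4 + 6)*2))*(-988) = (24² + 14)*(-988) = (576 + 14)*(-988) = 590*(-988) = -582920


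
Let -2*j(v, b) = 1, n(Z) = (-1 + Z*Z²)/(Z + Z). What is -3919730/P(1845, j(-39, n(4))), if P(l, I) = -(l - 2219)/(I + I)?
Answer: 1959865/187 ≈ 10481.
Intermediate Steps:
n(Z) = (-1 + Z³)/(2*Z) (n(Z) = (-1 + Z³)/((2*Z)) = (-1 + Z³)*(1/(2*Z)) = (-1 + Z³)/(2*Z))
j(v, b) = -½ (j(v, b) = -½*1 = -½)
P(l, I) = -(-2219 + l)/(2*I)
-3919730/P(1845, j(-39, n(4))) = -3919730*(-1/(2219 - 1*1845)) = -3919730*(-1/(2219 - 1845)) = -3919730/((½)*(-2)*374) = -3919730/(-374) = -3919730*(-1/374) = 1959865/187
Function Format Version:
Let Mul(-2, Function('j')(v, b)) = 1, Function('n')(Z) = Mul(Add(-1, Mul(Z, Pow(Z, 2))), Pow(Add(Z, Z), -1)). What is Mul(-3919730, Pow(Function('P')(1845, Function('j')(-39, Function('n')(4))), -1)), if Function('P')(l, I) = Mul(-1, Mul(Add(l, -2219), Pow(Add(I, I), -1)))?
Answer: Rational(1959865, 187) ≈ 10481.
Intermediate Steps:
Function('n')(Z) = Mul(Rational(1, 2), Pow(Z, -1), Add(-1, Pow(Z, 3))) (Function('n')(Z) = Mul(Add(-1, Pow(Z, 3)), Pow(Mul(2, Z), -1)) = Mul(Add(-1, Pow(Z, 3)), Mul(Rational(1, 2), Pow(Z, -1))) = Mul(Rational(1, 2), Pow(Z, -1), Add(-1, Pow(Z, 3))))
Function('j')(v, b) = Rational(-1, 2) (Function('j')(v, b) = Mul(Rational(-1, 2), 1) = Rational(-1, 2))
Function('P')(l, I) = Mul(Rational(-1, 2), Pow(I, -1), Add(-2219, l)) (Function('P')(l, I) = Mul(-1, Mul(Add(-2219, l), Pow(Mul(2, I), -1))) = Mul(-1, Mul(Add(-2219, l), Mul(Rational(1, 2), Pow(I, -1)))) = Mul(-1, Mul(Rational(1, 2), Pow(I, -1), Add(-2219, l))) = Mul(Rational(-1, 2), Pow(I, -1), Add(-2219, l)))
Mul(-3919730, Pow(Function('P')(1845, Function('j')(-39, Function('n')(4))), -1)) = Mul(-3919730, Pow(Mul(Rational(1, 2), Pow(Rational(-1, 2), -1), Add(2219, Mul(-1, 1845))), -1)) = Mul(-3919730, Pow(Mul(Rational(1, 2), -2, Add(2219, -1845)), -1)) = Mul(-3919730, Pow(Mul(Rational(1, 2), -2, 374), -1)) = Mul(-3919730, Pow(-374, -1)) = Mul(-3919730, Rational(-1, 374)) = Rational(1959865, 187)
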